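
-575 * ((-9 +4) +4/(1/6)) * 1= -10925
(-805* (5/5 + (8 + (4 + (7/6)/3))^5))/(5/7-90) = 621512287708697/236196000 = 2631341.29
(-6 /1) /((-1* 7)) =6 /7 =0.86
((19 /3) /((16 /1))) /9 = 19 /432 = 0.04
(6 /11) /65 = 6 /715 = 0.01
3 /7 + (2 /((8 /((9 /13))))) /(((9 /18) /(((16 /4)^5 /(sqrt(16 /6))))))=217.49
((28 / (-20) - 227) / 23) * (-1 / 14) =571 / 805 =0.71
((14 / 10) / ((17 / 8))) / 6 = 28 / 255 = 0.11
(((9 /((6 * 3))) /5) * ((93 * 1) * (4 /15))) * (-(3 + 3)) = -372 /25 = -14.88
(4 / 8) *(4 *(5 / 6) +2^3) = 17 / 3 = 5.67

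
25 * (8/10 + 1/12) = 265/12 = 22.08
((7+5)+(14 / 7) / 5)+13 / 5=15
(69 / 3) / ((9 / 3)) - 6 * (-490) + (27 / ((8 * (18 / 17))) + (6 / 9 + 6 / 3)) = 2953.52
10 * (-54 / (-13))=540 / 13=41.54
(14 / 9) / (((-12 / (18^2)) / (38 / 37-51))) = 77658 / 37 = 2098.86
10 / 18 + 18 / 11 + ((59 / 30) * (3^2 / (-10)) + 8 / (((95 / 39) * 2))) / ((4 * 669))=367763581 / 167785200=2.19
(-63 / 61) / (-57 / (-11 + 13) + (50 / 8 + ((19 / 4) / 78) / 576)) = 11321856 / 243912953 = 0.05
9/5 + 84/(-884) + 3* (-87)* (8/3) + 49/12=-9152207/13260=-690.21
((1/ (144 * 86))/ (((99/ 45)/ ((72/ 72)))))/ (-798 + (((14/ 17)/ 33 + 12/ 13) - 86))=-1105/ 26584724544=-0.00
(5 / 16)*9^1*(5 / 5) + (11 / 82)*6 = 2373 / 656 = 3.62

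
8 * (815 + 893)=13664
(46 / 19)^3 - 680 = -665.81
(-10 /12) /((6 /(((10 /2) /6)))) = -25 /216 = -0.12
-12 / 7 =-1.71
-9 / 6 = -3 / 2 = -1.50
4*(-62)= -248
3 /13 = 0.23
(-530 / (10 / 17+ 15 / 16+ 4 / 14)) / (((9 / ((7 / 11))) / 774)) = -607490240 / 37939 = -16012.29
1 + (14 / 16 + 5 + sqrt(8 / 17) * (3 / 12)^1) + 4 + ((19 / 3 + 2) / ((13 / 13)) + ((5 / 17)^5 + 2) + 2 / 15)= 21.52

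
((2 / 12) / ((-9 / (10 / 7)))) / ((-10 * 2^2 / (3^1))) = 1 / 504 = 0.00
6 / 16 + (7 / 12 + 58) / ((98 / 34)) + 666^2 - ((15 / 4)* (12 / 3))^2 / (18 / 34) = 521146399 / 1176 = 443151.70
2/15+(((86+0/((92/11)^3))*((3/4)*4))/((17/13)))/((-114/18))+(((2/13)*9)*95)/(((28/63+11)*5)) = -186317366/6487455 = -28.72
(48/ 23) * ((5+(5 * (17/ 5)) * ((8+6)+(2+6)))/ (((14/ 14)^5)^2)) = 18192/ 23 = 790.96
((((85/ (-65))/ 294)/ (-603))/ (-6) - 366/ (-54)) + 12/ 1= 259659019/ 13827996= 18.78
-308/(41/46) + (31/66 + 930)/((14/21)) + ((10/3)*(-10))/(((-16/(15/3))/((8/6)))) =17275631/16236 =1064.03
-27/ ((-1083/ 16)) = 144/ 361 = 0.40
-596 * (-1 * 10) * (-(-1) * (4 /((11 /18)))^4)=160168181760 /14641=10939702.33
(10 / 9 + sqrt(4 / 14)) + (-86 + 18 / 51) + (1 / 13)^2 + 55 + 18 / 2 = -530845 / 25857 + sqrt(14) / 7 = -20.00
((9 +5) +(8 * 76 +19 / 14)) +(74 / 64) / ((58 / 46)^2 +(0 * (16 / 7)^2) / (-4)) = 117567523 / 188384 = 624.08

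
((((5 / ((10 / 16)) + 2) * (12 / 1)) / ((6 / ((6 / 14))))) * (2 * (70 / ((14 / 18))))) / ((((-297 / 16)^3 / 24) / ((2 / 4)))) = -6553600 / 2264031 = -2.89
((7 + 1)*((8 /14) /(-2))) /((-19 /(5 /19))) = 80 /2527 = 0.03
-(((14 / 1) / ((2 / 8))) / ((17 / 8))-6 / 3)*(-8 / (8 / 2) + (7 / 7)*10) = -194.82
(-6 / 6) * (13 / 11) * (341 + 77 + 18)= -5668 / 11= -515.27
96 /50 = 48 /25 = 1.92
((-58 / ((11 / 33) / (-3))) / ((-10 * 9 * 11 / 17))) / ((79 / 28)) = -13804 / 4345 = -3.18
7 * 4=28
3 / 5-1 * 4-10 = -67 / 5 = -13.40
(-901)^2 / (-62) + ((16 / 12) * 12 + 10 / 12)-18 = -13094.73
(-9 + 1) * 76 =-608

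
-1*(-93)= 93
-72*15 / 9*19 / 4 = -570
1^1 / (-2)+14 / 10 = 9 / 10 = 0.90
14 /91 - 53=-687 /13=-52.85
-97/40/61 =-97/2440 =-0.04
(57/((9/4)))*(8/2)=304/3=101.33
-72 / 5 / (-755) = 72 / 3775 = 0.02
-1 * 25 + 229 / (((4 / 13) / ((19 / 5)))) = 56063 / 20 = 2803.15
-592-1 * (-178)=-414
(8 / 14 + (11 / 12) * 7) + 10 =1427 / 84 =16.99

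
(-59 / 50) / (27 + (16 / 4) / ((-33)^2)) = -0.04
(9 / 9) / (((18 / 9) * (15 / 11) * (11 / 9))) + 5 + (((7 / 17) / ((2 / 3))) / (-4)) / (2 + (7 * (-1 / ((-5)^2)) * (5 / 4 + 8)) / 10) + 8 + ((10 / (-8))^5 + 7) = 2600300667 / 151536640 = 17.16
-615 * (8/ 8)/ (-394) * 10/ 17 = 3075/ 3349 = 0.92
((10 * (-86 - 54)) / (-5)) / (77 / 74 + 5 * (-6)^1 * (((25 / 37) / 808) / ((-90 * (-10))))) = 50225280 / 186643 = 269.10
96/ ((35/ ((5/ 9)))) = 32/ 21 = 1.52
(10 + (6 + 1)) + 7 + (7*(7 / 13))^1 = 361 / 13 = 27.77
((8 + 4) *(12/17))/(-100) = -36/425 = -0.08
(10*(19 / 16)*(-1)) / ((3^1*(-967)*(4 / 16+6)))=19 / 29010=0.00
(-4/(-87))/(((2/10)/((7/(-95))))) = -28/1653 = -0.02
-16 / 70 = -8 / 35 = -0.23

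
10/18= 0.56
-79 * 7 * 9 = -4977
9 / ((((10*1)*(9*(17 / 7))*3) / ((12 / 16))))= 7 / 680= 0.01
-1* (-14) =14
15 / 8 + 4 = 47 / 8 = 5.88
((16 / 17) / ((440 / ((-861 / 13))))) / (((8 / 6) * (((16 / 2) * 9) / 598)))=-6601 / 7480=-0.88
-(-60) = 60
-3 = -3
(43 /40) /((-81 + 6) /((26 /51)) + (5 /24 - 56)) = -1677 /316535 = -0.01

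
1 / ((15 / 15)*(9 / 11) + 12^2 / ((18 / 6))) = 11 / 537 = 0.02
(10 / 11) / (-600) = -1 / 660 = -0.00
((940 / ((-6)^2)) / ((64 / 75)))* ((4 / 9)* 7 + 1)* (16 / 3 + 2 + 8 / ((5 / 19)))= 12303425 / 2592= 4746.69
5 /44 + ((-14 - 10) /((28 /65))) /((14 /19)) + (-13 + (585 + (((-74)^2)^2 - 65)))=64651988173 /2156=29987007.50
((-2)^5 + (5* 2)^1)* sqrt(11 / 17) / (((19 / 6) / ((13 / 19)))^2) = -133848* sqrt(187) / 2215457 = -0.83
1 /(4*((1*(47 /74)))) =37 /94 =0.39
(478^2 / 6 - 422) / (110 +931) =112976 / 3123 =36.18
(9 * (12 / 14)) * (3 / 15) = 54 / 35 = 1.54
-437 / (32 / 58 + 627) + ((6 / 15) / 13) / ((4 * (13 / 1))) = -0.70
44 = 44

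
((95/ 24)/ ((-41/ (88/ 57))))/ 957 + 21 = 674158/ 32103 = 21.00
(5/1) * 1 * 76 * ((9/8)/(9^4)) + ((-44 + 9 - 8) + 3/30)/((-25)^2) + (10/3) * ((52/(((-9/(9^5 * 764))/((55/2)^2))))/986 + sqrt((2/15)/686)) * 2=-1496884953407035969/1123115625 + 4 * sqrt(105)/441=-1332796837.64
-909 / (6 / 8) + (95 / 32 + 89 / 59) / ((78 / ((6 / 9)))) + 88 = -248278651 / 220896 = -1123.96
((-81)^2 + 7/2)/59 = 13129/118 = 111.26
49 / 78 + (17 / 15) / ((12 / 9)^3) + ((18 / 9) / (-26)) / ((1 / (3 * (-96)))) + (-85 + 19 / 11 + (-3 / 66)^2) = -90620633 / 1510080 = -60.01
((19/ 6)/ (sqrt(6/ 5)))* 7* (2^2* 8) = 647.53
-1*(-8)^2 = -64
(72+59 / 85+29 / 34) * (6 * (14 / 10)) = 262563 / 425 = 617.80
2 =2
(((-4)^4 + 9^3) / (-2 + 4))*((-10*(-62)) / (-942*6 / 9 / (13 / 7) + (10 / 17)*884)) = 10075 / 6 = 1679.17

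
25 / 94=0.27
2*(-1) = -2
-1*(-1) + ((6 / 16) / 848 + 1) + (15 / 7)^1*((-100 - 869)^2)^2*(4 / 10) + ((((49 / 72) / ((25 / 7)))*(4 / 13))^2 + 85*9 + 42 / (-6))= 307032210330092342957053 / 406289520000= 755698080349.43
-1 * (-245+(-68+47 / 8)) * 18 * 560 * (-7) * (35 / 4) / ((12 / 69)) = -4361236425 / 4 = -1090309106.25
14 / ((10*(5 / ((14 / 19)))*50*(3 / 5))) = 49 / 7125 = 0.01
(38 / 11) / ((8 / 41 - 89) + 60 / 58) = -45182 / 1147949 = -0.04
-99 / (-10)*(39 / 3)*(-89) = -114543 / 10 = -11454.30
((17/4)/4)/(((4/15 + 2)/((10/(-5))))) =-15/16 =-0.94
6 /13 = 0.46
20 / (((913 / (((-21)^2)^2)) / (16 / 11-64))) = -266460.08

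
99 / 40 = 2.48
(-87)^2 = 7569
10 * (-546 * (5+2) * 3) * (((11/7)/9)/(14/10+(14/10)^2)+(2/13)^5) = -511374595/85683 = -5968.22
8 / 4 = 2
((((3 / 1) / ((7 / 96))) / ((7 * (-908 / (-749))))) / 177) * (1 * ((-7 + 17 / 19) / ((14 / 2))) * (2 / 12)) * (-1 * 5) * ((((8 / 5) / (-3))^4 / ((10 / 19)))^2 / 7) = 3956537294848 / 58867021951171875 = 0.00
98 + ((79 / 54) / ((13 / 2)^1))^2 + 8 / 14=98.62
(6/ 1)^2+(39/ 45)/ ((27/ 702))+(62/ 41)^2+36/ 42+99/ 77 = 11113271/ 176505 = 62.96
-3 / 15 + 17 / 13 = 72 / 65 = 1.11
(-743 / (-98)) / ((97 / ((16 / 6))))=2972 / 14259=0.21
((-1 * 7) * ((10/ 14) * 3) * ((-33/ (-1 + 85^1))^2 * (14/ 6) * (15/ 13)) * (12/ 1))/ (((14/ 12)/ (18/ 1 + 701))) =-58724325/ 1274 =-46094.45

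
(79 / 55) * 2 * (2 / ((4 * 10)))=79 / 550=0.14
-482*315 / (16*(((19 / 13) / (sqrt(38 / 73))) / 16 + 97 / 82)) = -7246.37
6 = 6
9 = 9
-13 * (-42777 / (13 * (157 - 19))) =309.98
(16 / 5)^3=4096 / 125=32.77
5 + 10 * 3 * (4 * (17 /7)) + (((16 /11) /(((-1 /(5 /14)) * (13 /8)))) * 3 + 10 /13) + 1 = 297536 /1001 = 297.24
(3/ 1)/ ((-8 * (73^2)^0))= -3/ 8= -0.38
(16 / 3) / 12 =4 / 9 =0.44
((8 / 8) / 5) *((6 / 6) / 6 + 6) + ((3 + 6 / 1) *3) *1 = 847 / 30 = 28.23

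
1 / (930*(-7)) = -1 / 6510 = -0.00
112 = 112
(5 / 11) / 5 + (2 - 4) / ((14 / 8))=-81 / 77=-1.05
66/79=0.84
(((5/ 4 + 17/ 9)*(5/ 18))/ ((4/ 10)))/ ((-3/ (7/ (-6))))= 19775/ 23328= 0.85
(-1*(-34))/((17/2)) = 4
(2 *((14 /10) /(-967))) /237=-0.00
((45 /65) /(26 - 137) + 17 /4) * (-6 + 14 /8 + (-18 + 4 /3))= -2049415 /23088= -88.77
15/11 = 1.36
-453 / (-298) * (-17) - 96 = -36309 / 298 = -121.84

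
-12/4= -3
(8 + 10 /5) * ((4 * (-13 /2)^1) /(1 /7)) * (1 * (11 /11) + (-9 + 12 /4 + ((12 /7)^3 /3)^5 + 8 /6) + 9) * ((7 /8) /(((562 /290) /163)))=-204456024108375980200 /81677435773101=-2503213.06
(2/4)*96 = 48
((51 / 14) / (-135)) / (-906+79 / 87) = 493 / 16536030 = 0.00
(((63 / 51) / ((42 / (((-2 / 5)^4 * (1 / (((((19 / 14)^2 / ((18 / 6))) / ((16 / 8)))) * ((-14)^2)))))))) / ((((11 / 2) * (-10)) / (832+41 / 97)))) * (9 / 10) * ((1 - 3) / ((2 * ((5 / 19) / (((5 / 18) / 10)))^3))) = 0.00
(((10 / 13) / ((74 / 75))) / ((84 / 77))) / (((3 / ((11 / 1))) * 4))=15125 / 23088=0.66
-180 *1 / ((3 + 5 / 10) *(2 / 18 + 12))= -3240 / 763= -4.25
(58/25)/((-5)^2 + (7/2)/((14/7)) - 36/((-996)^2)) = 0.09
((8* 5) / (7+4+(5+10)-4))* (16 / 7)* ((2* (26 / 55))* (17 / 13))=4352 / 847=5.14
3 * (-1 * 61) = -183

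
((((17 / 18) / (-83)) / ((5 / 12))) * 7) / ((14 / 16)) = -272 / 1245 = -0.22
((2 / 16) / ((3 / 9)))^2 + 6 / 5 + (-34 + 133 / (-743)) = -7807653 / 237760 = -32.84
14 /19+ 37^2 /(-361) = -1103 /361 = -3.06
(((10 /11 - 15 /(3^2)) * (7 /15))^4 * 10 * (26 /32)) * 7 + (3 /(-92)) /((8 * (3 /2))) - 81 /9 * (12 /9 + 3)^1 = -1347335371903 /35349933168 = -38.11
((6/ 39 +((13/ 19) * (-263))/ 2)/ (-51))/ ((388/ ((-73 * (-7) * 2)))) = 22673581/ 4887636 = 4.64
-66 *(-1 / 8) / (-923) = -33 / 3692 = -0.01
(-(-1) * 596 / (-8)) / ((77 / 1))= -149 / 154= -0.97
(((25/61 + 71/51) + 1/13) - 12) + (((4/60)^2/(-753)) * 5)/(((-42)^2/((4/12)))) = -24466760090261/2417405101020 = -10.12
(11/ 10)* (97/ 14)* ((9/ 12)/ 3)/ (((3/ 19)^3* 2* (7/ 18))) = 7318553/ 11760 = 622.33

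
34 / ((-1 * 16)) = -17 / 8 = -2.12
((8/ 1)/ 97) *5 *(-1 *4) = -160/ 97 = -1.65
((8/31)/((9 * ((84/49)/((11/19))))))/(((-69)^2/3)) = 154/25238061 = 0.00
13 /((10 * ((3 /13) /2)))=169 /15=11.27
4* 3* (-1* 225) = -2700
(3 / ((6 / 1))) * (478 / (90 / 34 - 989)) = -4063 / 16768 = -0.24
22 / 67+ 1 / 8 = 243 / 536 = 0.45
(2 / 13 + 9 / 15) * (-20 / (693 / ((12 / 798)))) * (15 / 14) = -20 / 57057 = -0.00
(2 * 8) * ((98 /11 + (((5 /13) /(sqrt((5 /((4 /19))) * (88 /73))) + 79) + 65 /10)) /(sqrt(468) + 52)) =-24924 * sqrt(13) /6149 - 12 * sqrt(1983410) /1518803 + 8 * sqrt(152570) /116831 + 16616 /473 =20.53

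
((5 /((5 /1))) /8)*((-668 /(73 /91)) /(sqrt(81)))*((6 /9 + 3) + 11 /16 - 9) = 3388931 /63072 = 53.73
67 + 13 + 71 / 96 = 7751 / 96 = 80.74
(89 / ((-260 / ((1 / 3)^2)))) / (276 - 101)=-89 / 409500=-0.00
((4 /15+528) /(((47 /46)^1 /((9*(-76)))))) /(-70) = 5936208 /1175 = 5052.09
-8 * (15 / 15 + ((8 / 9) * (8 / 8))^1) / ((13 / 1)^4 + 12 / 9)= -136 / 257061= -0.00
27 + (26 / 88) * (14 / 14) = 1201 / 44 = 27.30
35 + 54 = 89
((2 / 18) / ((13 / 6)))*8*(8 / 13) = 0.25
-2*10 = -20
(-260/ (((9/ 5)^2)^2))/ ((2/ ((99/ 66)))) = -40625/ 2187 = -18.58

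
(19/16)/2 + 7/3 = 281/96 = 2.93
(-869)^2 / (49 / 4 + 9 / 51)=60770.35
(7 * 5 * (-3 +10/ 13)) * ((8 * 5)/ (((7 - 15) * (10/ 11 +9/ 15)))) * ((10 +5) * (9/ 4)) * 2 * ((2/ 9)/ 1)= 4186875/ 1079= 3880.33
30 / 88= 15 / 44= 0.34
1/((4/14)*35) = 1/10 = 0.10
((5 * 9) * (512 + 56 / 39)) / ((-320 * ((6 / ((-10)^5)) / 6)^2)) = -9386250000000 / 13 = -722019230769.23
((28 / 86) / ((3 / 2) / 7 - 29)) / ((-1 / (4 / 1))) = 784 / 17329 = 0.05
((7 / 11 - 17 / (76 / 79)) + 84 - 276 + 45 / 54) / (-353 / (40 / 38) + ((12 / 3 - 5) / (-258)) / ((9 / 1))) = 1010397015 / 1627444753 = 0.62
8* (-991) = -7928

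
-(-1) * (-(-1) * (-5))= -5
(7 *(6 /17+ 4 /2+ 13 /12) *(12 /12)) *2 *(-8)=-19628 /51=-384.86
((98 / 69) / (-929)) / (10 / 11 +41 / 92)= -4312 / 3820977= -0.00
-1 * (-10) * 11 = 110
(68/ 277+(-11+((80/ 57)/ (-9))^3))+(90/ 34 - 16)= -15328527742834/ 635741827173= -24.11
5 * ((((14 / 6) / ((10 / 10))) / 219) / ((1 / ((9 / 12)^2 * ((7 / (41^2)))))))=245 / 1963408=0.00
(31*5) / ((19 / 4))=620 / 19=32.63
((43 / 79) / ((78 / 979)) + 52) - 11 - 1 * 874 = -5090849 / 6162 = -826.17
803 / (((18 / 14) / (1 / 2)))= 5621 / 18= 312.28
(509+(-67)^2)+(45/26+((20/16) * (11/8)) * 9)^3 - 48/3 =724953885547/71991296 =10070.02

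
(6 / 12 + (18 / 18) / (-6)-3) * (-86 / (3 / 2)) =1376 / 9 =152.89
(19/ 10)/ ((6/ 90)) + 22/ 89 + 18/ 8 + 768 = 284443/ 356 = 799.00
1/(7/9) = 9/7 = 1.29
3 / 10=0.30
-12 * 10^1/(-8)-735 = -720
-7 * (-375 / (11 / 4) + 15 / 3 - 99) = 1612.55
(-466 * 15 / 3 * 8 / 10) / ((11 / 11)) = -1864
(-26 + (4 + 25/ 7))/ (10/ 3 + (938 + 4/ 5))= -1935/ 98924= -0.02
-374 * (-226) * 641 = 54179884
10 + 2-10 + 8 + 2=12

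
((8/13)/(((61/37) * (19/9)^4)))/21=647352/723411871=0.00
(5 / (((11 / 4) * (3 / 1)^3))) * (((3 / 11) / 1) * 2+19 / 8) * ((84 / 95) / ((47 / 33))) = 3598 / 29469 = 0.12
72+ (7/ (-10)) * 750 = -453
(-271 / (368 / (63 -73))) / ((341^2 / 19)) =25745 / 21395704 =0.00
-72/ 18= -4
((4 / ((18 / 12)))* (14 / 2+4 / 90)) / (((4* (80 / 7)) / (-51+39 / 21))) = -13631 / 675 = -20.19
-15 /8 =-1.88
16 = 16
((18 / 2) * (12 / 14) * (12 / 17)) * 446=289008 / 119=2428.64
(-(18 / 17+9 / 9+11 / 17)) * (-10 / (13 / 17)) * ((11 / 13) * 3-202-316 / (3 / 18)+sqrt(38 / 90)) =-12530860 / 169+92 * sqrt(95) / 39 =-74124.11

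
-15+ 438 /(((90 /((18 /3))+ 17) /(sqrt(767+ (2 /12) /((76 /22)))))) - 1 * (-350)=335+ 4453 * sqrt(2679) /608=714.08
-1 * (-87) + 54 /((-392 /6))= 8445 /98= 86.17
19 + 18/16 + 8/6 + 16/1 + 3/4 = 917/24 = 38.21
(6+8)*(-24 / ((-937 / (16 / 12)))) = 448 / 937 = 0.48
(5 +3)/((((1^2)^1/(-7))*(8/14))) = -98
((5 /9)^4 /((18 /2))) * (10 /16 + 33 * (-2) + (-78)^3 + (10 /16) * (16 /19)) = -45088600625 /8975448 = -5023.55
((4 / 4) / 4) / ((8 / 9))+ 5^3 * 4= 16009 / 32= 500.28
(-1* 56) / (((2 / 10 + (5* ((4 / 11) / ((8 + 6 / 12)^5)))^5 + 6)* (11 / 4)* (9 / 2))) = -0.73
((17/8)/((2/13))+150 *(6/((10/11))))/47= 16061/752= 21.36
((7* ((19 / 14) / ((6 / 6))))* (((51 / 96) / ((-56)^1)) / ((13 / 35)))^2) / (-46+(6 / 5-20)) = -686375 / 7176978432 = -0.00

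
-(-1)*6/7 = 6/7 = 0.86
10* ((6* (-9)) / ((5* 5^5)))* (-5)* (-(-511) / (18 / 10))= 6132 / 125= 49.06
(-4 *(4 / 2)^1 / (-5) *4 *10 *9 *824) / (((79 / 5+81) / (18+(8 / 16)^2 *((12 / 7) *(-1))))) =72973440 / 847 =86155.18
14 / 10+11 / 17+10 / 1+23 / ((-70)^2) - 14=-162289 / 83300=-1.95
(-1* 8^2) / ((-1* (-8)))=-8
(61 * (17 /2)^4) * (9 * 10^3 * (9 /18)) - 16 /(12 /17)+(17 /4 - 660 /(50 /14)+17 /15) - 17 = 8597441623 /6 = 1432906937.17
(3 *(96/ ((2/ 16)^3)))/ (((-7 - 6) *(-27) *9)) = 46.68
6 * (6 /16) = 9 /4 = 2.25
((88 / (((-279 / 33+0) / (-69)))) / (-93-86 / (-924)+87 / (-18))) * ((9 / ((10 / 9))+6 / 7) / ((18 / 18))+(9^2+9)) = -424112502 / 583265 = -727.14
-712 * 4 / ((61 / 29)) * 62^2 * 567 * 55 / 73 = -9900727562880 / 4453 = -2223383688.05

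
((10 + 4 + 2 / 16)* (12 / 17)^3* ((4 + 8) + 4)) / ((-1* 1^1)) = -390528 / 4913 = -79.49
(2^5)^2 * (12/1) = 12288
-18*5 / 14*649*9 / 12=-87615 / 28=-3129.11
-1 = -1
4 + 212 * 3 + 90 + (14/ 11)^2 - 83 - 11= 637.62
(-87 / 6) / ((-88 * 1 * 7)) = 29 / 1232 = 0.02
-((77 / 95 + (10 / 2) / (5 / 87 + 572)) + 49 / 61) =-467960513 / 288411355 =-1.62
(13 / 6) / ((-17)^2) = 0.01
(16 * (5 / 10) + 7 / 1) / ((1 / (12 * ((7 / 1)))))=1260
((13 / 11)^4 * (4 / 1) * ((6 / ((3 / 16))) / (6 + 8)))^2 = 3341233033216 / 10503585169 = 318.10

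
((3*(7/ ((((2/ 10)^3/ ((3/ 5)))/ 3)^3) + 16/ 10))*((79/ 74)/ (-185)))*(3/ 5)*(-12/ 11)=1700734252878/ 1882375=903504.48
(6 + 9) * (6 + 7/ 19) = 1815/ 19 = 95.53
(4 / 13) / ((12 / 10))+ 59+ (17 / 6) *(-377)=-78695 / 78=-1008.91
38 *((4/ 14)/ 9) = 76/ 63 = 1.21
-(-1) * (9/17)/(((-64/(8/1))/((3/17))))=-27/2312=-0.01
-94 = -94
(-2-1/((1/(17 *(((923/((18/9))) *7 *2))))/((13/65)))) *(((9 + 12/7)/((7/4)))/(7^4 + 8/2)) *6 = -7908984/23569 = -335.57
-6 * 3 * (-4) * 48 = 3456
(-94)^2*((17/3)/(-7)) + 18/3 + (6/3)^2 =-150002/21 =-7142.95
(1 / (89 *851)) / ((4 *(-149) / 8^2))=-16 / 11285111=-0.00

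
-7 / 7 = -1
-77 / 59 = -1.31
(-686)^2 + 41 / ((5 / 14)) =2353554 / 5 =470710.80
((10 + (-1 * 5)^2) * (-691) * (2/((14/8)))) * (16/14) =-221120/7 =-31588.57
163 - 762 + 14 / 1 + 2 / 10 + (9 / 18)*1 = -5843 / 10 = -584.30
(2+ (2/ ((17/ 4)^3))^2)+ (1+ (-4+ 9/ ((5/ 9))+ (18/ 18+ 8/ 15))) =6058775579/ 362063535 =16.73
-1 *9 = -9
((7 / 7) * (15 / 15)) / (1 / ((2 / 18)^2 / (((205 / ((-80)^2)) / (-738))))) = -2560 / 9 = -284.44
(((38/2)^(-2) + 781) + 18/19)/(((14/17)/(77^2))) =2032303658/361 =5629650.02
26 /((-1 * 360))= -13 /180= -0.07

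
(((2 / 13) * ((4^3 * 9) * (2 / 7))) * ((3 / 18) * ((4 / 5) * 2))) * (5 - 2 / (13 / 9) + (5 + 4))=503808 / 5915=85.17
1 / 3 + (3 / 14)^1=0.55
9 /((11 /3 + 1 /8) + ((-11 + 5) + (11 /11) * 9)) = 216 /163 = 1.33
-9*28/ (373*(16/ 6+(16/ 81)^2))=-59049/ 236482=-0.25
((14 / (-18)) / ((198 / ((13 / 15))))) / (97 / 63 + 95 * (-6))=637 / 106364610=0.00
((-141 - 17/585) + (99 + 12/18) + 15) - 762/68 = -747233/19890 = -37.57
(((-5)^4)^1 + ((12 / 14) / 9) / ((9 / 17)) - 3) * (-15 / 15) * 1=-117592 / 189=-622.18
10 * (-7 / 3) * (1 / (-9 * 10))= 7 / 27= 0.26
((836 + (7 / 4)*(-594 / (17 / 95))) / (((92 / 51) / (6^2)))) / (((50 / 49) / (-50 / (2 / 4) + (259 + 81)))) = -2684329956 / 115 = -23341999.62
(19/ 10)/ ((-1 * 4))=-19/ 40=-0.48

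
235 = 235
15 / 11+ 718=7913 / 11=719.36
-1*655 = -655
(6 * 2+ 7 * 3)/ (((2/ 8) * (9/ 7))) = 308/ 3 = 102.67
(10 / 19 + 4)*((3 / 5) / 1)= 258 / 95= 2.72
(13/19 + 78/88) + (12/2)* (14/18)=15643/2508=6.24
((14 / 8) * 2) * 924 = 3234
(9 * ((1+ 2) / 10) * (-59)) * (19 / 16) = -30267 / 160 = -189.17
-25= -25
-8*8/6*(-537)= 5728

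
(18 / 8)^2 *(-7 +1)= -243 / 8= -30.38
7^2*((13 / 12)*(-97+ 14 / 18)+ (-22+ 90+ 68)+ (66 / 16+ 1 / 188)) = 17853199 / 10152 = 1758.59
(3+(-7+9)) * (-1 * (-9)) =45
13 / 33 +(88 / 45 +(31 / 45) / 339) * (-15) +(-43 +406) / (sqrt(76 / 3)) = -324086 / 11187 +363 * sqrt(57) / 38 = 43.15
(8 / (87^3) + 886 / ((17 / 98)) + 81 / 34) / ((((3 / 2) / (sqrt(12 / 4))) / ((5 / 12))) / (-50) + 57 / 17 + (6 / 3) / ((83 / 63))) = 1674808653247134875 * sqrt(3) / 324001918806783516 + 11721286641258296875 / 11172479958854604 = 1058.07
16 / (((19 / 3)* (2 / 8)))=192 / 19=10.11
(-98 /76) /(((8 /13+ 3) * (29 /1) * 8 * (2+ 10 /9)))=-819 /1657408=-0.00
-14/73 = -0.19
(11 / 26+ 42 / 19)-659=-324245 / 494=-656.37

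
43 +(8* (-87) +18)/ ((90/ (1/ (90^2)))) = 5224387/ 121500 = 43.00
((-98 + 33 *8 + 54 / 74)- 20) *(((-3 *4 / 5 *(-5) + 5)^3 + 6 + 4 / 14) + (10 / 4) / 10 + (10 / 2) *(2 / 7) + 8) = 723225.60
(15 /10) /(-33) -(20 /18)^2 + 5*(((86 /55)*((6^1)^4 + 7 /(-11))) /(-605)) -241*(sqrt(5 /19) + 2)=-5929836343 /11859210 -241*sqrt(95) /19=-623.65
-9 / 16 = -0.56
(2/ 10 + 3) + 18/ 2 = 61/ 5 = 12.20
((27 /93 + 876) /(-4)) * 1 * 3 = -81495 /124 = -657.22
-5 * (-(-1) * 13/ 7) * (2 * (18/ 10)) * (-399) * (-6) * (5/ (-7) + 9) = -4641624/ 7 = -663089.14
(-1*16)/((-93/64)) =1024/93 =11.01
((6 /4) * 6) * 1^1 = 9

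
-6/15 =-2/5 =-0.40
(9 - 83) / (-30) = 37 / 15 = 2.47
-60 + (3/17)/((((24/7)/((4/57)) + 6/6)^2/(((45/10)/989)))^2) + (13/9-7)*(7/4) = -619180020019377824083/8880669609839757252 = -69.72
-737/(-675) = 737/675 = 1.09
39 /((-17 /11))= -429 /17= -25.24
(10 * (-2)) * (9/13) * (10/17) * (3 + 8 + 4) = -27000/221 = -122.17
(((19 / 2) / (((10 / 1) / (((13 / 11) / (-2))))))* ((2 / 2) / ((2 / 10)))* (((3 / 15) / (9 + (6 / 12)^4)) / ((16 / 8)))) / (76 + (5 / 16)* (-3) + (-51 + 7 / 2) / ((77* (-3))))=-82992 / 201688475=-0.00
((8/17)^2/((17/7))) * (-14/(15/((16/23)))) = -100352/1694985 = -0.06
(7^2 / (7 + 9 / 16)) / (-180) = -196 / 5445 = -0.04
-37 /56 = -0.66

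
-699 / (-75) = 233 / 25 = 9.32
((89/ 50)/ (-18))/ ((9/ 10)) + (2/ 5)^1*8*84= 217639/ 810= 268.69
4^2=16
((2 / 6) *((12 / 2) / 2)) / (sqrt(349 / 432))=12 *sqrt(1047) / 349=1.11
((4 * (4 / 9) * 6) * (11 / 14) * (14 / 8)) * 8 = 352 / 3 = 117.33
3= 3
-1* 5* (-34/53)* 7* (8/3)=9520/159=59.87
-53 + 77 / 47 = -2414 / 47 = -51.36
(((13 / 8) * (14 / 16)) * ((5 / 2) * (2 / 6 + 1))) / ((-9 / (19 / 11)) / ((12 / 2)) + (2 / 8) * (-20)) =-8645 / 10704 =-0.81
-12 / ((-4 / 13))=39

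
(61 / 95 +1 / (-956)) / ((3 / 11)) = 213477 / 90820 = 2.35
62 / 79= 0.78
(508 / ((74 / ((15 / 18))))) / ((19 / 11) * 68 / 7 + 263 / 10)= 488950 / 3681981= 0.13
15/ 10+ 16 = 35/ 2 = 17.50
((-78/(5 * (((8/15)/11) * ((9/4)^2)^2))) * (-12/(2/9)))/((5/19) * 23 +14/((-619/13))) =19570304/166239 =117.72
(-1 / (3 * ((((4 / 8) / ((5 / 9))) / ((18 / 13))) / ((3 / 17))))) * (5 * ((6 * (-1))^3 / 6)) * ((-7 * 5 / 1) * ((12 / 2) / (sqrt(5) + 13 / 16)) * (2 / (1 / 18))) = -40395.79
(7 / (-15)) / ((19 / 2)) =-14 / 285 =-0.05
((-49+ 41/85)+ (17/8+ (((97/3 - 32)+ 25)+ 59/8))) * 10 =-6979/51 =-136.84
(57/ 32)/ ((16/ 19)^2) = 20577/ 8192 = 2.51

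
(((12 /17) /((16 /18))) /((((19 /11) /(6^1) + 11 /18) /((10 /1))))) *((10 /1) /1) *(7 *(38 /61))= 35550900 /92293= 385.20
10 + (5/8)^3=5245/512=10.24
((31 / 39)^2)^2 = 923521 / 2313441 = 0.40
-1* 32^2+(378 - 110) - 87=-843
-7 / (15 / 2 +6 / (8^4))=-14336 / 15363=-0.93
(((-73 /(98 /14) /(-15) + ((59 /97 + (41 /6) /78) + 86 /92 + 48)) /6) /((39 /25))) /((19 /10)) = 45977442575 /16247364588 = 2.83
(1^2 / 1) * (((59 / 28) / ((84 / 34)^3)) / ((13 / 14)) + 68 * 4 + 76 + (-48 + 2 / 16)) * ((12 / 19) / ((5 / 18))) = 578417053 / 847210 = 682.73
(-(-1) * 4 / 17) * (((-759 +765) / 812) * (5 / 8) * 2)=15 / 6902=0.00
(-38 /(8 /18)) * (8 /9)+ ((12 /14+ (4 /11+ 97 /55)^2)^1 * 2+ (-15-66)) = -3096529 /21175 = -146.24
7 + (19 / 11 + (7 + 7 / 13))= 2326 / 143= 16.27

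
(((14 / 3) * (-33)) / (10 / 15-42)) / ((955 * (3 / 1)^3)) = 0.00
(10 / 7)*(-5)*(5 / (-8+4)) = 125 / 14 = 8.93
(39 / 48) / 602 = 13 / 9632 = 0.00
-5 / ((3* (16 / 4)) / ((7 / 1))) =-35 / 12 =-2.92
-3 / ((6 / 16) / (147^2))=-172872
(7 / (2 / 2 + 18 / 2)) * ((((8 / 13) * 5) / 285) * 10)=56 / 741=0.08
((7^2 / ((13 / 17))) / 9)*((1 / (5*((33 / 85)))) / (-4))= -14161 / 15444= -0.92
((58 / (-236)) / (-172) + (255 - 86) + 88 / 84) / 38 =72477625 / 16196208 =4.47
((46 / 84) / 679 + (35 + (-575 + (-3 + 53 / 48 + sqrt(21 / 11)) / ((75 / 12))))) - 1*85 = -297206291 / 475300 + 4*sqrt(231) / 275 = -625.08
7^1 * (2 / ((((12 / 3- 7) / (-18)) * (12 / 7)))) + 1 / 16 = 785 / 16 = 49.06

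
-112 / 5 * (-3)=336 / 5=67.20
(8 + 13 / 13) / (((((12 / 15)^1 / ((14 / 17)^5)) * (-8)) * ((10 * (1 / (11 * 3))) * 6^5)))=-184877 / 817837632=-0.00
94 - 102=-8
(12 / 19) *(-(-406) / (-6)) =-812 / 19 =-42.74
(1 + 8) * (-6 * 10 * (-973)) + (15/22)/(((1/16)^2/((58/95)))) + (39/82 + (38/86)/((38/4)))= 387278778121/736934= 525527.09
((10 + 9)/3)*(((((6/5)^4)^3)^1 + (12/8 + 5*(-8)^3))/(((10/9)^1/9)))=-638640888901389/4882812500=-130793.65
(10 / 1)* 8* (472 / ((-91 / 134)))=-5059840 / 91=-55602.64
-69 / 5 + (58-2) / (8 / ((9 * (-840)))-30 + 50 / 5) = -16.60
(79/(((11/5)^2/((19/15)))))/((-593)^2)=7505/127648587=0.00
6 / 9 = 2 / 3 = 0.67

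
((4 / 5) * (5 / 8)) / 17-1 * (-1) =1.03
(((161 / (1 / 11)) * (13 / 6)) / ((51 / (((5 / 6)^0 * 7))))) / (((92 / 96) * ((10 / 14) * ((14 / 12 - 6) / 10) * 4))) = -196196 / 493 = -397.96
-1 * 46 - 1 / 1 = -47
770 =770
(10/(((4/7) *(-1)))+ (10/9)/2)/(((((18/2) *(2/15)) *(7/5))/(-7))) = 7625/108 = 70.60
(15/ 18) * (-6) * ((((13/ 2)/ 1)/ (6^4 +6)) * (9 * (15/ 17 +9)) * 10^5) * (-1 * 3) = 351000000/ 527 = 666034.16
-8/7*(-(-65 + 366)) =344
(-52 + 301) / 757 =249 / 757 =0.33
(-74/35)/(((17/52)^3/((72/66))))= -124859904/1891505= -66.01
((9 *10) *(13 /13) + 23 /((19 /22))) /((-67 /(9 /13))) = -1.21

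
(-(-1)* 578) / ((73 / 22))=12716 / 73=174.19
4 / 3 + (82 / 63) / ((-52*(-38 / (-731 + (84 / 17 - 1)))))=25114 / 29393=0.85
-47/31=-1.52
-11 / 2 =-5.50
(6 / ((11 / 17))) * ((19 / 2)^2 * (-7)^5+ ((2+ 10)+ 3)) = -309430617 / 22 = -14065028.05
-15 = -15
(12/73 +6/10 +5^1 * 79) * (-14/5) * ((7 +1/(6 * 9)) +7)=-765461746/49275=-15534.48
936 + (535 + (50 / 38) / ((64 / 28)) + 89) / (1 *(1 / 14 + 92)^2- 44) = 117589784671 / 125620172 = 936.07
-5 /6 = -0.83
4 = 4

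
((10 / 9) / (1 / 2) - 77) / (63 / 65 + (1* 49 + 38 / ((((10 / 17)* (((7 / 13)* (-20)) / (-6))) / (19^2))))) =-3062150 / 534105729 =-0.01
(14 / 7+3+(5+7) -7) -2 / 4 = 19 / 2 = 9.50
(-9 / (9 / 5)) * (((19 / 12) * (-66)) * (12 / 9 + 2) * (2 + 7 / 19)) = 4125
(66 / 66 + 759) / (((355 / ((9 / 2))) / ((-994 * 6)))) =-57456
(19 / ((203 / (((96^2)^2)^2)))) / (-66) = -22844003334488064 / 2233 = -10230185102771.19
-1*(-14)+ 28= 42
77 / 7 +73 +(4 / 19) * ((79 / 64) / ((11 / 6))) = 140685 / 1672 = 84.14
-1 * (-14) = 14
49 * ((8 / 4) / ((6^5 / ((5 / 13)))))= 245 / 50544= 0.00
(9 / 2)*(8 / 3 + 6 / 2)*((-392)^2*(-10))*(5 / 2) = -97960800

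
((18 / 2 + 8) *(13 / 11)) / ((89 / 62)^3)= 52670488 / 7754659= 6.79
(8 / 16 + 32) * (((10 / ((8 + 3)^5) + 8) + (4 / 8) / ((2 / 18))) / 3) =261709175 / 1932612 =135.42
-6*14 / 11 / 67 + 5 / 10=569 / 1474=0.39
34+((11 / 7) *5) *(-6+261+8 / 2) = 2069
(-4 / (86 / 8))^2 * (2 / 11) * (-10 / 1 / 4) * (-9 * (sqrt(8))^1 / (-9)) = -2560 * sqrt(2) / 20339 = -0.18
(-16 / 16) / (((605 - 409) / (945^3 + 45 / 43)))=-9072017730 / 2107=-4305656.26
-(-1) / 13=1 / 13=0.08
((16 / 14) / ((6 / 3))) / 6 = 2 / 21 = 0.10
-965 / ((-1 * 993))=965 / 993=0.97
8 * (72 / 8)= 72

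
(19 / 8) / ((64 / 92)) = 437 / 128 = 3.41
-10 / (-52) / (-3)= -5 / 78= -0.06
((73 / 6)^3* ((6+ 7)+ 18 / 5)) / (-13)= -32288411 / 14040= -2299.74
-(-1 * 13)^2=-169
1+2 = 3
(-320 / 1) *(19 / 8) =-760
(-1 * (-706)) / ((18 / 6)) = 706 / 3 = 235.33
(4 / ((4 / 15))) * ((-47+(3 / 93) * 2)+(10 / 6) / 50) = -43619 / 62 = -703.53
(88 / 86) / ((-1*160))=-11 / 1720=-0.01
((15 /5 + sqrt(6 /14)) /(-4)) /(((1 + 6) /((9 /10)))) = -27 /280 - 9*sqrt(21) /1960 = -0.12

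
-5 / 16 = -0.31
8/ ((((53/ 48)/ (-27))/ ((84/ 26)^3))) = -768144384/ 116441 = -6596.85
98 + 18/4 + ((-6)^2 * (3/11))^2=48133/242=198.90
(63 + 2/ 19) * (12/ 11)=68.84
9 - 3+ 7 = 13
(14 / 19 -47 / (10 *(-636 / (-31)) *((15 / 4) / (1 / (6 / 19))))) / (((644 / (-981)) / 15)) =-161039107 / 12970160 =-12.42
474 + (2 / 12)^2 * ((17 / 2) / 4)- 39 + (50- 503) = -5167 / 288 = -17.94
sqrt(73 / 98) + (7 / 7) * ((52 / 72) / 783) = 13 / 14094 + sqrt(146) / 14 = 0.86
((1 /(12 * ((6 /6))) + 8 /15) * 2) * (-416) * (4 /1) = -2052.27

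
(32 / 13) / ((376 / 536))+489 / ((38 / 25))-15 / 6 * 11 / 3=11007173 / 34827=316.05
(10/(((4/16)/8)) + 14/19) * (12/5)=769.77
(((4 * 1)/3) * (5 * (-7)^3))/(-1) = 6860/3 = 2286.67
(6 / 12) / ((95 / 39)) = 39 / 190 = 0.21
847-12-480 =355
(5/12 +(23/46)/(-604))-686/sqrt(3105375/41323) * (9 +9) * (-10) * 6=1507/3624 +218736 * sqrt(645)/65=85465.11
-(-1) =1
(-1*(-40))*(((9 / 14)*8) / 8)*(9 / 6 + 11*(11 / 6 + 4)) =11820 / 7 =1688.57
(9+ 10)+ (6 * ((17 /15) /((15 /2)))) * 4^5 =71057 /75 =947.43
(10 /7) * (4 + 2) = 60 /7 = 8.57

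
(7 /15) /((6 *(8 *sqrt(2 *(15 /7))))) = 7 *sqrt(210) /21600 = 0.00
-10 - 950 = -960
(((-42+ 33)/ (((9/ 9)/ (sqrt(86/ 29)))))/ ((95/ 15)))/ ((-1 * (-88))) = -0.03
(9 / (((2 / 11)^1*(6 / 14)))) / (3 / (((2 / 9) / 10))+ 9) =77 / 96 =0.80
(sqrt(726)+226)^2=4972* sqrt(6)+51802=63980.86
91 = 91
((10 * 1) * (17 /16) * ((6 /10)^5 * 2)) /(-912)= -1377 /760000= -0.00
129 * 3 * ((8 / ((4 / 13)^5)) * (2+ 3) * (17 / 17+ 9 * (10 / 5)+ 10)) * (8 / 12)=6945035565 / 64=108516180.70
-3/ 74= -0.04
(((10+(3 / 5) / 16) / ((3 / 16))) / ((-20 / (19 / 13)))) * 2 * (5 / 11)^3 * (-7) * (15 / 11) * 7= 49.10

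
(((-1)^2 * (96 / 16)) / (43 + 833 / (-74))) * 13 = 1924 / 783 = 2.46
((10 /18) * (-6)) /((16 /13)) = -65 /24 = -2.71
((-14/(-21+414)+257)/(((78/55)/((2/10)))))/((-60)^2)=1110857/110354400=0.01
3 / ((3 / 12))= 12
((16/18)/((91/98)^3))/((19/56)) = 1229312/375687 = 3.27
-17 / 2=-8.50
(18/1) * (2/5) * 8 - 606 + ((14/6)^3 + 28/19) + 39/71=-97189916/182115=-533.67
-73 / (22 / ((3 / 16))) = -0.62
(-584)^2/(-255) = -341056/255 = -1337.47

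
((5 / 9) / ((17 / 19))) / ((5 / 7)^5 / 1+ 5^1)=319333 / 2667096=0.12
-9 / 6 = -3 / 2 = -1.50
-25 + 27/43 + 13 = -489/43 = -11.37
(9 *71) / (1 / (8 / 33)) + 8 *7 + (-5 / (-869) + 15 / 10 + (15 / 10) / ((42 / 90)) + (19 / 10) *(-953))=-97028161 / 60830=-1595.07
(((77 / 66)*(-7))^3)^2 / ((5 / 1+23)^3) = 40353607 / 2985984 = 13.51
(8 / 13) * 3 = 1.85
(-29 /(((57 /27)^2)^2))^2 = 36202292361 /16983563041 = 2.13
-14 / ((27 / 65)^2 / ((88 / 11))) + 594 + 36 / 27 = -39202 / 729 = -53.78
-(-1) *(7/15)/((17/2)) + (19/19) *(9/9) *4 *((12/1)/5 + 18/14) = 26414/1785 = 14.80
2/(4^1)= 1/2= 0.50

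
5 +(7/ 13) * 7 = 114/ 13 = 8.77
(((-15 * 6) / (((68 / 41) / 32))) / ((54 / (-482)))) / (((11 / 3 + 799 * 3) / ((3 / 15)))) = 1.29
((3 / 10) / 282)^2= 1 / 883600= 0.00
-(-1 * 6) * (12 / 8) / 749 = 9 / 749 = 0.01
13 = 13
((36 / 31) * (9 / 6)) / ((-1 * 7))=-54 / 217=-0.25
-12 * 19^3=-82308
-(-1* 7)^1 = 7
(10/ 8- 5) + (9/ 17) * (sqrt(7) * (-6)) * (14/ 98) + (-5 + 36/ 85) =-9.53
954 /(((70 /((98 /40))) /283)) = 944937 /100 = 9449.37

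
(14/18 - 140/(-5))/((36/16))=1036/81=12.79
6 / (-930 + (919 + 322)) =6 / 311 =0.02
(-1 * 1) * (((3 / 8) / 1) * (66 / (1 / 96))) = -2376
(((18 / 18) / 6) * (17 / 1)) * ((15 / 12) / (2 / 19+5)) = 1615 / 2328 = 0.69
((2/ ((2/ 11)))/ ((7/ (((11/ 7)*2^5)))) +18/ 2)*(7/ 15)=4313/ 105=41.08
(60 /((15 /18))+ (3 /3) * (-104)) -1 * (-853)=821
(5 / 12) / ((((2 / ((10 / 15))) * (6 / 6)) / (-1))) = -0.14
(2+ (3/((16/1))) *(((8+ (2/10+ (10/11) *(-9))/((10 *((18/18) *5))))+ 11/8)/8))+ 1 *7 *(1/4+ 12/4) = 35152107/1408000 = 24.97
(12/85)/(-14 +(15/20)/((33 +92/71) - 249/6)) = -8184/817615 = -0.01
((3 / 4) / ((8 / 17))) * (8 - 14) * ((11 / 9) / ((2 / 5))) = -935 / 32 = -29.22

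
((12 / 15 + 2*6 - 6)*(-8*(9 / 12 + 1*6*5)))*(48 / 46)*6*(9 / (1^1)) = -10839744 / 115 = -94258.64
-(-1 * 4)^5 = 1024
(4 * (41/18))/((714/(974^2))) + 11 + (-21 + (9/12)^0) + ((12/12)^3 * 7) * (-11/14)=12091.23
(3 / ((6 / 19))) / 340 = 19 / 680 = 0.03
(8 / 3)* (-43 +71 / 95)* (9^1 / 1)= -96336 / 95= -1014.06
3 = 3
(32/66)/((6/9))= 8/11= 0.73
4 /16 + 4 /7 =23 /28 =0.82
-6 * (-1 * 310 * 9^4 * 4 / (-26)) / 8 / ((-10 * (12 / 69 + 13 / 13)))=519777 / 26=19991.42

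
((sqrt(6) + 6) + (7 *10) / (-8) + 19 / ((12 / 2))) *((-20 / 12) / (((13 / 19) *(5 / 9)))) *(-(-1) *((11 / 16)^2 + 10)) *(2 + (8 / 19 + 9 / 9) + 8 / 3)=-930307 *sqrt(6) / 3328 - 4651535 / 39936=-801.20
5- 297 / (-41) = 502 / 41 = 12.24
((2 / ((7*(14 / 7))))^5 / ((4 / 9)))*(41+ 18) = 531 / 67228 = 0.01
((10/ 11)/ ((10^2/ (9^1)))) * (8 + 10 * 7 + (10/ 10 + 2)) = 729/ 110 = 6.63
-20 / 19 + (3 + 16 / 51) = 2.26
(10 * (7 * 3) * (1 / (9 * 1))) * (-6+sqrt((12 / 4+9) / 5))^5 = -306432+1714944 * sqrt(15) / 25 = -40754.02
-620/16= -155/4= -38.75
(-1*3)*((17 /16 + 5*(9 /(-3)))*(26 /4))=8697 /32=271.78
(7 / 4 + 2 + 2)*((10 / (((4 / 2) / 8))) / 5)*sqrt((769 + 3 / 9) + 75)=46*sqrt(7599) / 3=1336.64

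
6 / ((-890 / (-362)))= 1086 / 445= 2.44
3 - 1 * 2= 1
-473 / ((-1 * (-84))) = -473 / 84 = -5.63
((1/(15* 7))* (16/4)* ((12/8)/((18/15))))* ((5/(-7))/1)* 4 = -0.14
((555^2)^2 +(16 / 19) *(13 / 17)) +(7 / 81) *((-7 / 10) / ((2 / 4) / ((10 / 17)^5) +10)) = 173249240839780424339 / 1825994259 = 94879400625.64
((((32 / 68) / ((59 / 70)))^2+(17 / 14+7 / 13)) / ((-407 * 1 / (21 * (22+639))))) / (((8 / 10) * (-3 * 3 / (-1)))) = -416421264885 / 42582348952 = -9.78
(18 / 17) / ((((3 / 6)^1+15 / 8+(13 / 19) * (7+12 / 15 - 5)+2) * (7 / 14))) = 27360 / 81277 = 0.34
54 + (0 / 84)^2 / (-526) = 54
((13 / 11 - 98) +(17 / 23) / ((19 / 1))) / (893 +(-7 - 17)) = -465218 / 4177283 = -0.11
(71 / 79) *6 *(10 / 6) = 710 / 79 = 8.99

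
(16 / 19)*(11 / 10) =88 / 95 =0.93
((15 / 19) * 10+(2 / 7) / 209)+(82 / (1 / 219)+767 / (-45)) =62192771 / 3465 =17948.85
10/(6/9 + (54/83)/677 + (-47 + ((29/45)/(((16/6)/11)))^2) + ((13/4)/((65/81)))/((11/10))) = -89006544000/316719266539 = -0.28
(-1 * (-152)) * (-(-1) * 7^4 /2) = 182476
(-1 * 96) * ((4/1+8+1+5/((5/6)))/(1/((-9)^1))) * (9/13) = 147744/13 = 11364.92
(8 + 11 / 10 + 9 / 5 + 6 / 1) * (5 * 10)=845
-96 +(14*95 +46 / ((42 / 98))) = 4024 / 3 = 1341.33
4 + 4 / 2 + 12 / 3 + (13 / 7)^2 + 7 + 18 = 1884 / 49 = 38.45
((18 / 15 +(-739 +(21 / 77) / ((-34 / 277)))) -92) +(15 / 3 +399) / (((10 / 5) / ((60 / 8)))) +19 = 701.98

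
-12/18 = -2/3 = -0.67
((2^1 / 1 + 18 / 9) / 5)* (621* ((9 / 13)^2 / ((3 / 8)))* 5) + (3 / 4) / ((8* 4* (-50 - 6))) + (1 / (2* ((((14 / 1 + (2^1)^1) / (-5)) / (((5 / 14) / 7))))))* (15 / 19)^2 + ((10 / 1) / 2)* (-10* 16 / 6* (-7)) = 37727402940385 / 9183562752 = 4108.14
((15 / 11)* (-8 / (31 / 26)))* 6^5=-24261120 / 341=-71146.98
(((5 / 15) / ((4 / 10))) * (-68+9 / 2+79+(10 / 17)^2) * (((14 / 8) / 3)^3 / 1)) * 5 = 26179475 / 1997568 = 13.11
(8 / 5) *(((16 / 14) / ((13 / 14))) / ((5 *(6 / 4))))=256 / 975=0.26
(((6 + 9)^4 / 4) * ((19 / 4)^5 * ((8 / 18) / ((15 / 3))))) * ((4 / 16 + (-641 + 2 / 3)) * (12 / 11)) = -21396280971375 / 11264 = -1899527785.10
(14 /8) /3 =7 /12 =0.58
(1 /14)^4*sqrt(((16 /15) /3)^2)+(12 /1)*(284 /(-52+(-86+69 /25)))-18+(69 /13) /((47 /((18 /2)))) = -64049236142 /1518356385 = -42.18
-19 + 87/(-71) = -1436/71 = -20.23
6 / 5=1.20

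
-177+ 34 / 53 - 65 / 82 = -769899 / 4346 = -177.15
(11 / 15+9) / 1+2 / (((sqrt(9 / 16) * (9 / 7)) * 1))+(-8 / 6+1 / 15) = 1423 / 135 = 10.54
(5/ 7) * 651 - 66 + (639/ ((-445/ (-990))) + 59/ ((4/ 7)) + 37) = 698061/ 356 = 1960.85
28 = 28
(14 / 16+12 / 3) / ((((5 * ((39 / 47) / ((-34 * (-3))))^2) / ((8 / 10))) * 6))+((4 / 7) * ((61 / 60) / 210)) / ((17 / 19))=9572199661 / 4873050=1964.31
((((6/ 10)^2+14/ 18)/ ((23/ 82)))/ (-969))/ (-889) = 20992/ 4457957175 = 0.00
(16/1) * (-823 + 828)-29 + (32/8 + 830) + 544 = 1429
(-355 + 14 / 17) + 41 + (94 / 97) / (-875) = -451876098 / 1442875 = -313.18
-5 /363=-0.01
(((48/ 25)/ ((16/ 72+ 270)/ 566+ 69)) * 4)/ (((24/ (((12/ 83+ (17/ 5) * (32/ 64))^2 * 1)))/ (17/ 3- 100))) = -1126352955174/ 761919094375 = -1.48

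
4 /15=0.27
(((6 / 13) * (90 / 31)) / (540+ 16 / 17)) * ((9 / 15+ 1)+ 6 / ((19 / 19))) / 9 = 102 / 48763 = 0.00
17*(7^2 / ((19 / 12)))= 9996 / 19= 526.11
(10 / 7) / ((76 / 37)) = 185 / 266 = 0.70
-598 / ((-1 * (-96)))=-299 / 48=-6.23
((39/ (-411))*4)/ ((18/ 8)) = -208/ 1233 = -0.17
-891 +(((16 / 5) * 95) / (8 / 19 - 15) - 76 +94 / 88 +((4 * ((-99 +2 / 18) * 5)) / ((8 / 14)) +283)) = -456855653 / 109692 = -4164.89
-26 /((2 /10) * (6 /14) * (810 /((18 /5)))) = -182 /135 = -1.35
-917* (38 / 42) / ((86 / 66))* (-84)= 2299836 / 43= 53484.56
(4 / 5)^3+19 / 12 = 3143 / 1500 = 2.10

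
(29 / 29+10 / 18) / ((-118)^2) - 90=-90.00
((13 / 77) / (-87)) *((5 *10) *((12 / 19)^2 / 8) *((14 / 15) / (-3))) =520 / 345477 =0.00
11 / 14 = 0.79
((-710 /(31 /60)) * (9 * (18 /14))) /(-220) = 172530 /2387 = 72.28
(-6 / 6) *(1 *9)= -9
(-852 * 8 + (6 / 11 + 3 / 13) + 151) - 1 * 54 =-960706 / 143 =-6718.22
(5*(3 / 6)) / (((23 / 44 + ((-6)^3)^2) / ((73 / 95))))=1606 / 39004853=0.00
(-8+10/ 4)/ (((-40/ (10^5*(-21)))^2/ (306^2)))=-1419463237500000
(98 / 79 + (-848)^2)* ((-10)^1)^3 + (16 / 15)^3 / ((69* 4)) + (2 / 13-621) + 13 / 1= -171983242343780102 / 239162625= -719105848.35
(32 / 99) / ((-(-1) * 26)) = 16 / 1287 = 0.01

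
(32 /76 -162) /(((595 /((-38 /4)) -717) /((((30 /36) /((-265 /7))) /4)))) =-10745 /9421068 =-0.00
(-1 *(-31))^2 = 961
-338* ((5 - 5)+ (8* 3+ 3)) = -9126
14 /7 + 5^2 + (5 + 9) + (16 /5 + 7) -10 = 206 /5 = 41.20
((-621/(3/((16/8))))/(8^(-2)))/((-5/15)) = 79488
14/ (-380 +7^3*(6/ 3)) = 7/ 153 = 0.05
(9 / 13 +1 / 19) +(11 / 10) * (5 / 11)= 615 / 494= 1.24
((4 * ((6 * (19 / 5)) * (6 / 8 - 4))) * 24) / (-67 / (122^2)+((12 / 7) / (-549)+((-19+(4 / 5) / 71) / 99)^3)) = 132401075143397860800 / 273237744481811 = 484563.64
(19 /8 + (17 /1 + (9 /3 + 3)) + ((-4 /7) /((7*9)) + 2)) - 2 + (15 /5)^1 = 100075 /3528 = 28.37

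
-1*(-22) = 22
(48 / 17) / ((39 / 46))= 736 / 221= 3.33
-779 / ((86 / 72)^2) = -1009584 / 1849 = -546.02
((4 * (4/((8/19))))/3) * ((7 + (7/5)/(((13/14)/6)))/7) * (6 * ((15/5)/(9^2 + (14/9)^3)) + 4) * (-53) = -78110585284/12049635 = -6482.40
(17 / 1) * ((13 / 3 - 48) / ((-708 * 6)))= 2227 / 12744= 0.17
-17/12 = -1.42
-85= -85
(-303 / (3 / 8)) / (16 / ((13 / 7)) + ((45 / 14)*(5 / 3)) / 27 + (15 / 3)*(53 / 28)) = -2647008 / 59879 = -44.21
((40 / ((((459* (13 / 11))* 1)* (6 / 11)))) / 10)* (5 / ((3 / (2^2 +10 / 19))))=104060 / 1020357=0.10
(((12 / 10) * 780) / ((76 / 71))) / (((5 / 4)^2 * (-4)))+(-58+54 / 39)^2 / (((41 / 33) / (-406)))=-3447840902424 / 3291275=-1047569.99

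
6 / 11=0.55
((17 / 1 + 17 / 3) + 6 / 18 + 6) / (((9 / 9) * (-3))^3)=-29 / 27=-1.07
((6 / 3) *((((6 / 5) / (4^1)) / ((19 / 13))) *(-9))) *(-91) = 31941 / 95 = 336.22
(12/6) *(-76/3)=-152/3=-50.67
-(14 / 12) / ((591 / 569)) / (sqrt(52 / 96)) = -1.53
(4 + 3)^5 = 16807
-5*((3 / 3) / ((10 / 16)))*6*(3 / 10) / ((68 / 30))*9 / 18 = -54 / 17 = -3.18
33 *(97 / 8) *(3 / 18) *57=60819 / 16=3801.19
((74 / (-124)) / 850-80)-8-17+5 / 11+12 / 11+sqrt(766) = -59973007 / 579700+sqrt(766) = -75.78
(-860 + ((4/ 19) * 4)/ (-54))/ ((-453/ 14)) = 6176632/ 232389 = 26.58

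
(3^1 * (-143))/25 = -429/25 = -17.16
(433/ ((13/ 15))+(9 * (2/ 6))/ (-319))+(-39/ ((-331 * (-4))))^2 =3631937680803/ 7269591472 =499.61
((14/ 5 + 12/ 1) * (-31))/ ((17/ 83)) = -190402/ 85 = -2240.02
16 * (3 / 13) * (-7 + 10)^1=144 / 13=11.08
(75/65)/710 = 3/1846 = 0.00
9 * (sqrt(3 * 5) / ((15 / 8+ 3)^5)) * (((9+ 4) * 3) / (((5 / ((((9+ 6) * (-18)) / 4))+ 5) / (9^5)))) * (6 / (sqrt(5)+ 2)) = -69657034752 * sqrt(15) / 3798613+ 174142586880 * sqrt(3) / 3798613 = 8382.87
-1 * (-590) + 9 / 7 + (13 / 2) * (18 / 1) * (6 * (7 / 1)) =38537 / 7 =5505.29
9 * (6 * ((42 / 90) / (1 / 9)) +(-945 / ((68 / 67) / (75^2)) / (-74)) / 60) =10843.26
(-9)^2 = 81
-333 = -333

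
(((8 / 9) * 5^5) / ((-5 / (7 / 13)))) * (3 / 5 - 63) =56000 / 3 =18666.67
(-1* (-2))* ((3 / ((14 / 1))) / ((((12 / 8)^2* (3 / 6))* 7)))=8 / 147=0.05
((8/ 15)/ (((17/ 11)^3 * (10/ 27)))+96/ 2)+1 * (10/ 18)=48.95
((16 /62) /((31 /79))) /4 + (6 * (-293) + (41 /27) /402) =-18335405719 /10430694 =-1757.83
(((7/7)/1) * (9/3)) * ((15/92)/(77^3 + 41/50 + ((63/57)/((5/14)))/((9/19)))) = 3375/3150128438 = 0.00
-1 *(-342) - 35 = 307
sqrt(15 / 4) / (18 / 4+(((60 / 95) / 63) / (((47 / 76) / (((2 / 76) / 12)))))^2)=3165075081 * sqrt(15) / 28485675737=0.43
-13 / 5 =-2.60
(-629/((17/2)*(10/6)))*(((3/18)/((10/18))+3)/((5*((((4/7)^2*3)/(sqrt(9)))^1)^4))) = -21116466063/8192000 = -2577.69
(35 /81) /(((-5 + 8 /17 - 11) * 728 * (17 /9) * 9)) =-5 /2223936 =-0.00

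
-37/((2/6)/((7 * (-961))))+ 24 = 746721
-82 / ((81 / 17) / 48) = -22304 / 27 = -826.07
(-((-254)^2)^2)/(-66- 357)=4162314256/423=9839986.42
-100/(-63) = 100/63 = 1.59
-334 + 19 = -315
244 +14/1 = 258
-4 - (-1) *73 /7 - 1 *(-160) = 1165 /7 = 166.43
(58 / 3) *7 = 406 / 3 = 135.33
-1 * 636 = -636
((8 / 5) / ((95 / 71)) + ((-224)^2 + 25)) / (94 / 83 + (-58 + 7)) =-1979221569 / 1966025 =-1006.71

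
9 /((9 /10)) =10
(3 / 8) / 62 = 3 / 496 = 0.01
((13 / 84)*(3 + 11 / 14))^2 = 474721 / 1382976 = 0.34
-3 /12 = -1 /4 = -0.25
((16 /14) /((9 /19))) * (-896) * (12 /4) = -19456 /3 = -6485.33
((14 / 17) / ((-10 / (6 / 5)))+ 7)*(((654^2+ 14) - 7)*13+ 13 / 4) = 65234639197 / 1700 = 38373317.17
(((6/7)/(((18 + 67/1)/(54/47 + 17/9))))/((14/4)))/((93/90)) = 10280/1213681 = 0.01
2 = 2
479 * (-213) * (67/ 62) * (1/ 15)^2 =-2278603/ 4650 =-490.02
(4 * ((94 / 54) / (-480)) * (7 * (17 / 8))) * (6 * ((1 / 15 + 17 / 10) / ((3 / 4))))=-296429 / 97200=-3.05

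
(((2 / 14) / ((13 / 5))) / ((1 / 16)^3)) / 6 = 10240 / 273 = 37.51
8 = 8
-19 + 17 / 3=-40 / 3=-13.33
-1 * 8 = -8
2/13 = 0.15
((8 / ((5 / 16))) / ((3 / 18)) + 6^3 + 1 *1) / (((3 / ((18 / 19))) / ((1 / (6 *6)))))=1853 / 570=3.25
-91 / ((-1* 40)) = 91 / 40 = 2.28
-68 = -68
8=8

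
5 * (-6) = -30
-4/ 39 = -0.10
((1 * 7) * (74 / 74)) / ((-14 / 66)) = -33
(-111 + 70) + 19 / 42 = -1703 / 42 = -40.55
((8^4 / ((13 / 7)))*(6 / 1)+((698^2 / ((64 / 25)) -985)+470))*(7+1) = 42230717 / 26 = 1624258.35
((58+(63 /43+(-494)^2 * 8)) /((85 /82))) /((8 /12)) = 10325965743 /3655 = 2825161.63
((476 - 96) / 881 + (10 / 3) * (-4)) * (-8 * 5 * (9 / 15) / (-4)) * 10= -682000 / 881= -774.12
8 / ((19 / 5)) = 40 / 19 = 2.11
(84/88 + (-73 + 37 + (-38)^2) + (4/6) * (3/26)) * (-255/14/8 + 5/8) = -10650265/4576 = -2327.42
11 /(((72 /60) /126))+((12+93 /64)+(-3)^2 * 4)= 77085 /64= 1204.45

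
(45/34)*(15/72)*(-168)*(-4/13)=3150/221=14.25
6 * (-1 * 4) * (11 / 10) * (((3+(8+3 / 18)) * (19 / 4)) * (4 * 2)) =-56012 / 5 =-11202.40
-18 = -18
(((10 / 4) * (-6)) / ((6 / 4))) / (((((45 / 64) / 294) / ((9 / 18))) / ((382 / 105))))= -342272 / 45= -7606.04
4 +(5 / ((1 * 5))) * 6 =10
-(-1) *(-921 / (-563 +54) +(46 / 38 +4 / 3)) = 126302 / 29013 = 4.35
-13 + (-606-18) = -637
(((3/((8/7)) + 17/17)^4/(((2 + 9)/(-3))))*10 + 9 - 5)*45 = -473359635/22528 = -21012.06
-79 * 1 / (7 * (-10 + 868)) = -79 / 6006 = -0.01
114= 114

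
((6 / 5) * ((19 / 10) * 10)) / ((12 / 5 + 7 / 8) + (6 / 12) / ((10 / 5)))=304 / 47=6.47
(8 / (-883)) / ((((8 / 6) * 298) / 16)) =-48 / 131567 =-0.00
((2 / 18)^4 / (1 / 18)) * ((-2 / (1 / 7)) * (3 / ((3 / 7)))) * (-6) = 392 / 243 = 1.61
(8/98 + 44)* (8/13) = 17280/637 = 27.13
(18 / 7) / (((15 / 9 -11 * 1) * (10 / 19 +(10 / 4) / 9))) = -4617 / 13475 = -0.34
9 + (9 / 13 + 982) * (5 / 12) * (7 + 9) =255851 / 39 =6560.28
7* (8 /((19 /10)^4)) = 560000 /130321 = 4.30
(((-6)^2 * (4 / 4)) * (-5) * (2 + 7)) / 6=-270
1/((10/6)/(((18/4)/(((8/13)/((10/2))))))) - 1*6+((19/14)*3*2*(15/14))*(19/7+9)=648345/5488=118.14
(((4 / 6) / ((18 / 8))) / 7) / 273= 0.00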